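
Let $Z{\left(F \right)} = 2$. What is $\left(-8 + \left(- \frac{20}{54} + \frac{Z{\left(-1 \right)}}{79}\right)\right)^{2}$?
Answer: $\frac{316840000}{4549689} \approx 69.64$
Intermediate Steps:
$\left(-8 + \left(- \frac{20}{54} + \frac{Z{\left(-1 \right)}}{79}\right)\right)^{2} = \left(-8 + \left(- \frac{20}{54} + \frac{2}{79}\right)\right)^{2} = \left(-8 + \left(\left(-20\right) \frac{1}{54} + 2 \cdot \frac{1}{79}\right)\right)^{2} = \left(-8 + \left(- \frac{10}{27} + \frac{2}{79}\right)\right)^{2} = \left(-8 - \frac{736}{2133}\right)^{2} = \left(- \frac{17800}{2133}\right)^{2} = \frac{316840000}{4549689}$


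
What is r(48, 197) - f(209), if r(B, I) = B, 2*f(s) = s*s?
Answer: -43585/2 ≈ -21793.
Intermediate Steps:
f(s) = s**2/2 (f(s) = (s*s)/2 = s**2/2)
r(48, 197) - f(209) = 48 - 209**2/2 = 48 - 43681/2 = -43585/2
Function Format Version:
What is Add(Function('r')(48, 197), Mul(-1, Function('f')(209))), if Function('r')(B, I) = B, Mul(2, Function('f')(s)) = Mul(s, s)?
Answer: Rational(-43585, 2) ≈ -21793.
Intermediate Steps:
Function('f')(s) = Mul(Rational(1, 2), Pow(s, 2)) (Function('f')(s) = Mul(Rational(1, 2), Mul(s, s)) = Mul(Rational(1, 2), Pow(s, 2)))
Add(Function('r')(48, 197), Mul(-1, Function('f')(209))) = Add(48, Mul(-1, Mul(Rational(1, 2), Pow(209, 2)))) = Add(48, Mul(-1, Mul(Rational(1, 2), 43681))) = Add(48, Mul(-1, Rational(43681, 2))) = Add(48, Rational(-43681, 2)) = Rational(-43585, 2)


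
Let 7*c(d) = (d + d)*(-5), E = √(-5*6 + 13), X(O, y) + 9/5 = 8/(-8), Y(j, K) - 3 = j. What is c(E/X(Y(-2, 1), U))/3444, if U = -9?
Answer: 25*I*√17/168756 ≈ 0.00061081*I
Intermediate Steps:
Y(j, K) = 3 + j
X(O, y) = -14/5 (X(O, y) = -9/5 + 8/(-8) = -9/5 + 8*(-⅛) = -9/5 - 1 = -14/5)
E = I*√17 (E = √(-30 + 13) = √(-17) = I*√17 ≈ 4.1231*I)
c(d) = -10*d/7 (c(d) = ((d + d)*(-5))/7 = ((2*d)*(-5))/7 = (-10*d)/7 = -10*d/7)
c(E/X(Y(-2, 1), U))/3444 = -10*I*√17/(7*(-14/5))/3444 = -10*I*√17*(-5)/(7*14)*(1/3444) = -(-25)*I*√17/49*(1/3444) = (25*I*√17/49)*(1/3444) = 25*I*√17/168756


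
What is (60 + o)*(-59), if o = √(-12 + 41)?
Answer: -3540 - 59*√29 ≈ -3857.7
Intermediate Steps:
o = √29 ≈ 5.3852
(60 + o)*(-59) = (60 + √29)*(-59) = -3540 - 59*√29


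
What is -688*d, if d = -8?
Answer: 5504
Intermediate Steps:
-688*d = -688*(-8) = 5504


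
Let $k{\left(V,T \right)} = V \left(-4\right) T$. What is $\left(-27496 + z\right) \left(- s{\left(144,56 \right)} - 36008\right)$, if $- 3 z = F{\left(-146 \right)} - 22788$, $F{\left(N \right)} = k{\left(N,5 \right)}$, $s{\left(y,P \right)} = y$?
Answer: $\frac{2263838240}{3} \approx 7.5461 \cdot 10^{8}$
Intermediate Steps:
$k{\left(V,T \right)} = - 4 T V$ ($k{\left(V,T \right)} = - 4 V T = - 4 T V$)
$F{\left(N \right)} = - 20 N$ ($F{\left(N \right)} = \left(-4\right) 5 N = - 20 N$)
$z = \frac{19868}{3}$ ($z = - \frac{\left(-20\right) \left(-146\right) - 22788}{3} = - \frac{2920 - 22788}{3} = \left(- \frac{1}{3}\right) \left(-19868\right) = \frac{19868}{3} \approx 6622.7$)
$\left(-27496 + z\right) \left(- s{\left(144,56 \right)} - 36008\right) = \left(-27496 + \frac{19868}{3}\right) \left(\left(-1\right) 144 - 36008\right) = - \frac{62620 \left(-144 - 36008\right)}{3} = \left(- \frac{62620}{3}\right) \left(-36152\right) = \frac{2263838240}{3}$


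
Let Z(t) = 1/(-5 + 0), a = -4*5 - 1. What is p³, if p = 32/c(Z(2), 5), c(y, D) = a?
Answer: -32768/9261 ≈ -3.5383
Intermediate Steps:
a = -21 (a = -20 - 1 = -21)
Z(t) = -⅕ (Z(t) = 1/(-5) = -⅕)
c(y, D) = -21
p = -32/21 (p = 32/(-21) = 32*(-1/21) = -32/21 ≈ -1.5238)
p³ = (-32/21)³ = -32768/9261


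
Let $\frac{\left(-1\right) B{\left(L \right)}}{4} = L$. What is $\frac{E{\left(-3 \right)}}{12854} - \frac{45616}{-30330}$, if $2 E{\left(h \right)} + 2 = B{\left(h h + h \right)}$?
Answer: $\frac{292976887}{194930910} \approx 1.503$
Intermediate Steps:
$B{\left(L \right)} = - 4 L$
$E{\left(h \right)} = -1 - 2 h - 2 h^{2}$ ($E{\left(h \right)} = -1 + \frac{\left(-4\right) \left(h h + h\right)}{2} = -1 + \frac{\left(-4\right) \left(h^{2} + h\right)}{2} = -1 + \frac{\left(-4\right) \left(h + h^{2}\right)}{2} = -1 + \frac{- 4 h - 4 h^{2}}{2} = -1 - \left(2 h + 2 h^{2}\right) = -1 - 2 h - 2 h^{2}$)
$\frac{E{\left(-3 \right)}}{12854} - \frac{45616}{-30330} = \frac{-1 - - 6 \left(1 - 3\right)}{12854} - \frac{45616}{-30330} = \left(-1 - \left(-6\right) \left(-2\right)\right) \frac{1}{12854} - - \frac{22808}{15165} = \left(-1 - 12\right) \frac{1}{12854} + \frac{22808}{15165} = \left(-13\right) \frac{1}{12854} + \frac{22808}{15165} = - \frac{13}{12854} + \frac{22808}{15165} = \frac{292976887}{194930910}$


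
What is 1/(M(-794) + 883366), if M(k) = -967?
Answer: 1/882399 ≈ 1.1333e-6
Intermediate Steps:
1/(M(-794) + 883366) = 1/(-967 + 883366) = 1/882399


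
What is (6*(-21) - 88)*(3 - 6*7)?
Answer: 8346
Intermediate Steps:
(6*(-21) - 88)*(3 - 6*7) = (-126 - 88)*(3 - 42) = -214*(-39) = 8346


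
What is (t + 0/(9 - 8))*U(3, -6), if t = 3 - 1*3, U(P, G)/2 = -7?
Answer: 0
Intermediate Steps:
U(P, G) = -14 (U(P, G) = 2*(-7) = -14)
t = 0 (t = 3 - 3 = 0)
(t + 0/(9 - 8))*U(3, -6) = (0 + 0/(9 - 8))*(-14) = (0 + 0/1)*(-14) = (0 + 0*1)*(-14) = (0 + 0)*(-14) = 0*(-14) = 0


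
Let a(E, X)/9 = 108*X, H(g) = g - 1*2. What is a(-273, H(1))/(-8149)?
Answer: 972/8149 ≈ 0.11928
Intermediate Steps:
H(g) = -2 + g (H(g) = g - 2 = -2 + g)
a(E, X) = 972*X (a(E, X) = 9*(108*X) = 972*X)
a(-273, H(1))/(-8149) = (972*(-2 + 1))/(-8149) = (972*(-1))*(-1/8149) = -972*(-1/8149) = 972/8149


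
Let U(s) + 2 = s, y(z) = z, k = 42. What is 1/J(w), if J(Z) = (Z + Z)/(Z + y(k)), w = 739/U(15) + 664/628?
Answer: 29129/33766 ≈ 0.86267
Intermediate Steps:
U(s) = -2 + s
w = 118181/2041 (w = 739/(-2 + 15) + 664/628 = 739/13 + 664*(1/628) = 739*(1/13) + 166/157 = 739/13 + 166/157 = 118181/2041 ≈ 57.904)
J(Z) = 2*Z/(42 + Z) (J(Z) = (Z + Z)/(Z + 42) = (2*Z)/(42 + Z) = 2*Z/(42 + Z))
1/J(w) = 1/(2*(118181/2041)/(42 + 118181/2041)) = 1/(2*(118181/2041)/(203903/2041)) = 1/(2*(118181/2041)*(2041/203903)) = 1/(33766/29129) = 29129/33766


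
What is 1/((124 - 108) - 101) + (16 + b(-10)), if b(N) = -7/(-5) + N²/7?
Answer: 18846/595 ≈ 31.674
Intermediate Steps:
b(N) = 7/5 + N²/7 (b(N) = -7*(-⅕) + N²*(⅐) = 7/5 + N²/7)
1/((124 - 108) - 101) + (16 + b(-10)) = 1/((124 - 108) - 101) + (16 + (7/5 + (⅐)*(-10)²)) = 1/(16 - 101) + (16 + (7/5 + (⅐)*100)) = 1/(-85) + (16 + (7/5 + 100/7)) = -1/85 + (16 + 549/35) = -1/85 + 1109/35 = 18846/595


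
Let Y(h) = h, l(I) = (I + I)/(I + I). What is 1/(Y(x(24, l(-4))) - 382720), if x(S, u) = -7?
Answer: -1/382727 ≈ -2.6128e-6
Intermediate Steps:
l(I) = 1 (l(I) = (2*I)/((2*I)) = (2*I)*(1/(2*I)) = 1)
1/(Y(x(24, l(-4))) - 382720) = 1/(-7 - 382720) = 1/(-382727) = -1/382727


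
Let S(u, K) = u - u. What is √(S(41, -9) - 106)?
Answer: I*√106 ≈ 10.296*I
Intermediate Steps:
S(u, K) = 0
√(S(41, -9) - 106) = √(0 - 106) = √(-106) = I*√106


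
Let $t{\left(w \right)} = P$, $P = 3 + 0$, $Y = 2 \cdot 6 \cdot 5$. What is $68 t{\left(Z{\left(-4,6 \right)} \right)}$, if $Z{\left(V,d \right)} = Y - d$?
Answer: $204$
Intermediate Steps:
$Y = 60$ ($Y = 12 \cdot 5 = 60$)
$P = 3$
$Z{\left(V,d \right)} = 60 - d$
$t{\left(w \right)} = 3$
$68 t{\left(Z{\left(-4,6 \right)} \right)} = 68 \cdot 3 = 204$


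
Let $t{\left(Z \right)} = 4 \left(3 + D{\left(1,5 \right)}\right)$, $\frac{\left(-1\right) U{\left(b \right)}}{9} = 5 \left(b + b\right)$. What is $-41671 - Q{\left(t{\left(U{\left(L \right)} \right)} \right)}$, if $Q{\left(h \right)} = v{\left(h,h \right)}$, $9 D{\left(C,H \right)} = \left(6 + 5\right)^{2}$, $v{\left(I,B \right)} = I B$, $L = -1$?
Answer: $- \frac{3725815}{81} \approx -45998.0$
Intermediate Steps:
$U{\left(b \right)} = - 90 b$ ($U{\left(b \right)} = - 9 \cdot 5 \left(b + b\right) = - 9 \cdot 5 \cdot 2 b = - 9 \cdot 10 b = - 90 b$)
$v{\left(I,B \right)} = B I$
$D{\left(C,H \right)} = \frac{121}{9}$ ($D{\left(C,H \right)} = \frac{\left(6 + 5\right)^{2}}{9} = \frac{11^{2}}{9} = \frac{1}{9} \cdot 121 = \frac{121}{9}$)
$t{\left(Z \right)} = \frac{592}{9}$ ($t{\left(Z \right)} = 4 \left(3 + \frac{121}{9}\right) = 4 \cdot \frac{148}{9} = \frac{592}{9}$)
$Q{\left(h \right)} = h^{2}$ ($Q{\left(h \right)} = h h = h^{2}$)
$-41671 - Q{\left(t{\left(U{\left(L \right)} \right)} \right)} = -41671 - \left(\frac{592}{9}\right)^{2} = -41671 - \frac{350464}{81} = - \frac{3725815}{81}$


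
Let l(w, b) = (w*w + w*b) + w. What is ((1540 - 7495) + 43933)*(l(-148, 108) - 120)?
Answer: 214651656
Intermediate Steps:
l(w, b) = w + w**2 + b*w (l(w, b) = (w**2 + b*w) + w = w + w**2 + b*w)
((1540 - 7495) + 43933)*(l(-148, 108) - 120) = ((1540 - 7495) + 43933)*(-148*(1 + 108 - 148) - 120) = (-5955 + 43933)*(-148*(-39) - 120) = 37978*(5772 - 120) = 37978*5652 = 214651656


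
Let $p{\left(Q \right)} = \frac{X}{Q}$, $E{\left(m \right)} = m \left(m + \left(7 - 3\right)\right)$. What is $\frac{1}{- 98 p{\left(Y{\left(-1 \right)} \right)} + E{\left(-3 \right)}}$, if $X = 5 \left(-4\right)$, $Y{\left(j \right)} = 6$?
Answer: $\frac{3}{971} \approx 0.0030896$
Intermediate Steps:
$X = -20$
$E{\left(m \right)} = m \left(4 + m\right)$ ($E{\left(m \right)} = m \left(m + 4\right) = m \left(4 + m\right)$)
$p{\left(Q \right)} = - \frac{20}{Q}$
$\frac{1}{- 98 p{\left(Y{\left(-1 \right)} \right)} + E{\left(-3 \right)}} = \frac{1}{- 98 \left(- \frac{20}{6}\right) - 3 \left(4 - 3\right)} = \frac{1}{- 98 \left(\left(-20\right) \frac{1}{6}\right) - 3} = \frac{1}{\left(-98\right) \left(- \frac{10}{3}\right) - 3} = \frac{1}{\frac{980}{3} - 3} = \frac{1}{\frac{971}{3}} = \frac{3}{971}$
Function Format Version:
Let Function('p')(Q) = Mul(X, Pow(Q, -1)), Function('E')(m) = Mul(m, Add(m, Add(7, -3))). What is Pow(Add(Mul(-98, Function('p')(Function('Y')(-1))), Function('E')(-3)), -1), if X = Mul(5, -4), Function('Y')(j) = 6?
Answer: Rational(3, 971) ≈ 0.0030896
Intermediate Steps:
X = -20
Function('E')(m) = Mul(m, Add(4, m)) (Function('E')(m) = Mul(m, Add(m, 4)) = Mul(m, Add(4, m)))
Function('p')(Q) = Mul(-20, Pow(Q, -1))
Pow(Add(Mul(-98, Function('p')(Function('Y')(-1))), Function('E')(-3)), -1) = Pow(Add(Mul(-98, Mul(-20, Pow(6, -1))), Mul(-3, Add(4, -3))), -1) = Pow(Add(Mul(-98, Mul(-20, Rational(1, 6))), Mul(-3, 1)), -1) = Pow(Add(Mul(-98, Rational(-10, 3)), -3), -1) = Pow(Add(Rational(980, 3), -3), -1) = Pow(Rational(971, 3), -1) = Rational(3, 971)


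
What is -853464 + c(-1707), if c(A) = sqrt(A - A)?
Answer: -853464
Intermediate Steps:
c(A) = 0 (c(A) = sqrt(0) = 0)
-853464 + c(-1707) = -853464 + 0 = -853464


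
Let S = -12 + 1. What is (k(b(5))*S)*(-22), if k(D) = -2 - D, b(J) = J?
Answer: -1694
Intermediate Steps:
S = -11
(k(b(5))*S)*(-22) = ((-2 - 1*5)*(-11))*(-22) = ((-2 - 5)*(-11))*(-22) = -7*(-11)*(-22) = 77*(-22) = -1694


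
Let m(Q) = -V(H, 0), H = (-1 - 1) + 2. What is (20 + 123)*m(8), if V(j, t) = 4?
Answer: -572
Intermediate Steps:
H = 0 (H = -2 + 2 = 0)
m(Q) = -4 (m(Q) = -1*4 = -4)
(20 + 123)*m(8) = (20 + 123)*(-4) = 143*(-4) = -572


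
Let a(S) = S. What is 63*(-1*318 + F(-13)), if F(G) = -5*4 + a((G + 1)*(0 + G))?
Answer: -11466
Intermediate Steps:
F(G) = -20 + G*(1 + G) (F(G) = -5*4 + (G + 1)*(0 + G) = -20 + (1 + G)*G = -20 + G*(1 + G))
63*(-1*318 + F(-13)) = 63*(-1*318 + (-20 - 13*(1 - 13))) = 63*(-318 + (-20 - 13*(-12))) = 63*(-318 + (-20 + 156)) = 63*(-318 + 136) = 63*(-182) = -11466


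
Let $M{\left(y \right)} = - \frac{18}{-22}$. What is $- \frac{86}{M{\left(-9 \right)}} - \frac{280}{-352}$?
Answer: $- \frac{41309}{396} \approx -104.32$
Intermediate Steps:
$M{\left(y \right)} = \frac{9}{11}$ ($M{\left(y \right)} = \left(-18\right) \left(- \frac{1}{22}\right) = \frac{9}{11}$)
$- \frac{86}{M{\left(-9 \right)}} - \frac{280}{-352} = - \frac{86}{\frac{9}{11}} - \frac{280}{-352} = \left(-86\right) \frac{11}{9} - - \frac{35}{44} = - \frac{946}{9} + \frac{35}{44} = - \frac{41309}{396}$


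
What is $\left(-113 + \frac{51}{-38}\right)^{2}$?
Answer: $\frac{18879025}{1444} \approx 13074.0$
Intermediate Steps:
$\left(-113 + \frac{51}{-38}\right)^{2} = \left(-113 + 51 \left(- \frac{1}{38}\right)\right)^{2} = \left(-113 - \frac{51}{38}\right)^{2} = \left(- \frac{4345}{38}\right)^{2} = \frac{18879025}{1444}$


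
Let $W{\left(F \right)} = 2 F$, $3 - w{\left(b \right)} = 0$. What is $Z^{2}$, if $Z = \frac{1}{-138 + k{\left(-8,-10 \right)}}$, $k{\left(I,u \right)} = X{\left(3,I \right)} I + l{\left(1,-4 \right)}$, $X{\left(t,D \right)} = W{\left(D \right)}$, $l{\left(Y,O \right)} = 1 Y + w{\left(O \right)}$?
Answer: $\frac{1}{36} \approx 0.027778$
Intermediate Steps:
$w{\left(b \right)} = 3$ ($w{\left(b \right)} = 3 - 0 = 3 + 0 = 3$)
$l{\left(Y,O \right)} = 3 + Y$ ($l{\left(Y,O \right)} = 1 Y + 3 = Y + 3 = 3 + Y$)
$X{\left(t,D \right)} = 2 D$
$k{\left(I,u \right)} = 4 + 2 I^{2}$ ($k{\left(I,u \right)} = 2 I I + \left(3 + 1\right) = 2 I^{2} + 4 = 4 + 2 I^{2}$)
$Z = - \frac{1}{6}$ ($Z = \frac{1}{-138 + \left(4 + 2 \left(-8\right)^{2}\right)} = \frac{1}{-138 + \left(4 + 2 \cdot 64\right)} = \frac{1}{-138 + \left(4 + 128\right)} = \frac{1}{-138 + 132} = \frac{1}{-6} = - \frac{1}{6} \approx -0.16667$)
$Z^{2} = \left(- \frac{1}{6}\right)^{2} = \frac{1}{36}$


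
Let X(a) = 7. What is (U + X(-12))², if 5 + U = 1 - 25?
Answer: 484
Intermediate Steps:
U = -29 (U = -5 + (1 - 25) = -5 - 24 = -29)
(U + X(-12))² = (-29 + 7)² = (-22)² = 484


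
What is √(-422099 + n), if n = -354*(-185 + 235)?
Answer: I*√439799 ≈ 663.17*I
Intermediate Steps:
n = -17700 (n = -354*50 = -17700)
√(-422099 + n) = √(-422099 - 17700) = √(-439799) = I*√439799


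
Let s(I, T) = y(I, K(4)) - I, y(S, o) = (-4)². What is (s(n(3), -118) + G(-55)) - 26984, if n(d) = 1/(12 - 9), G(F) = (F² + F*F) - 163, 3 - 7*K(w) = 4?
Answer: -63244/3 ≈ -21081.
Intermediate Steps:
K(w) = -⅐ (K(w) = 3/7 - ⅐*4 = 3/7 - 4/7 = -⅐)
y(S, o) = 16
G(F) = -163 + 2*F² (G(F) = (F² + F²) - 163 = 2*F² - 163 = -163 + 2*F²)
n(d) = ⅓ (n(d) = 1/3 = ⅓)
s(I, T) = 16 - I
(s(n(3), -118) + G(-55)) - 26984 = ((16 - 1*⅓) + (-163 + 2*(-55)²)) - 26984 = ((16 - ⅓) + (-163 + 2*3025)) - 26984 = (47/3 + (-163 + 6050)) - 26984 = (47/3 + 5887) - 26984 = 17708/3 - 26984 = -63244/3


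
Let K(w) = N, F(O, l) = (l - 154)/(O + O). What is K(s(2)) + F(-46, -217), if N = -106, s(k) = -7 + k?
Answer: -9381/92 ≈ -101.97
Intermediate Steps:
F(O, l) = (-154 + l)/(2*O) (F(O, l) = (-154 + l)/((2*O)) = (-154 + l)*(1/(2*O)) = (-154 + l)/(2*O))
K(w) = -106
K(s(2)) + F(-46, -217) = -106 + (½)*(-154 - 217)/(-46) = -106 + (½)*(-1/46)*(-371) = -106 + 371/92 = -9381/92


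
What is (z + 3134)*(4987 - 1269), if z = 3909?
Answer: 26185874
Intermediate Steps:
(z + 3134)*(4987 - 1269) = (3909 + 3134)*(4987 - 1269) = 7043*3718 = 26185874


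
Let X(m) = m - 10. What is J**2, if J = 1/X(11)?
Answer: 1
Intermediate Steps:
X(m) = -10 + m
J = 1 (J = 1/(-10 + 11) = 1/1 = 1)
J**2 = 1**2 = 1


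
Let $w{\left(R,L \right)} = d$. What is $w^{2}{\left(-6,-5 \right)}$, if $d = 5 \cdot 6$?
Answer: $900$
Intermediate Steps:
$d = 30$
$w{\left(R,L \right)} = 30$
$w^{2}{\left(-6,-5 \right)} = 30^{2} = 900$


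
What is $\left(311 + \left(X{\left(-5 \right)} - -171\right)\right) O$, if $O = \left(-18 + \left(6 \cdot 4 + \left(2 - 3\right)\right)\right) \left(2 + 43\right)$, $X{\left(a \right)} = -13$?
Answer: $105525$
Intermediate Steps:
$O = 225$ ($O = \left(-18 + \left(24 + \left(2 - 3\right)\right)\right) 45 = \left(-18 + \left(24 - 1\right)\right) 45 = \left(-18 + 23\right) 45 = 5 \cdot 45 = 225$)
$\left(311 + \left(X{\left(-5 \right)} - -171\right)\right) O = \left(311 - -158\right) 225 = \left(311 + \left(-13 + 171\right)\right) 225 = \left(311 + 158\right) 225 = 469 \cdot 225 = 105525$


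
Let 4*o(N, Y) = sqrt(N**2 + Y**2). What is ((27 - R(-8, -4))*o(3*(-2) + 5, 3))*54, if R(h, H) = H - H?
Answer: 729*sqrt(10)/2 ≈ 1152.7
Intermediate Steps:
R(h, H) = 0
o(N, Y) = sqrt(N**2 + Y**2)/4
((27 - R(-8, -4))*o(3*(-2) + 5, 3))*54 = ((27 - 1*0)*(sqrt((3*(-2) + 5)**2 + 3**2)/4))*54 = ((27 + 0)*(sqrt((-6 + 5)**2 + 9)/4))*54 = (27*(sqrt((-1)**2 + 9)/4))*54 = (27*(sqrt(1 + 9)/4))*54 = (27*(sqrt(10)/4))*54 = (27*sqrt(10)/4)*54 = 729*sqrt(10)/2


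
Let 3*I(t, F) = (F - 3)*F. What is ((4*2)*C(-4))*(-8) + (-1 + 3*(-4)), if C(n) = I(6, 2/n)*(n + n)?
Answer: 857/3 ≈ 285.67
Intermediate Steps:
I(t, F) = F*(-3 + F)/3 (I(t, F) = ((F - 3)*F)/3 = ((-3 + F)*F)/3 = (F*(-3 + F))/3 = F*(-3 + F)/3)
C(n) = -4 + 8/(3*n) (C(n) = ((2/n)*(-3 + 2/n)/3)*(n + n) = (2*(-3 + 2/n)/(3*n))*(2*n) = -4 + 8/(3*n))
((4*2)*C(-4))*(-8) + (-1 + 3*(-4)) = ((4*2)*(-4 + (8/3)/(-4)))*(-8) + (-1 + 3*(-4)) = (8*(-4 + (8/3)*(-¼)))*(-8) + (-1 - 12) = (8*(-4 - ⅔))*(-8) - 13 = (8*(-14/3))*(-8) - 13 = -112/3*(-8) - 13 = 896/3 - 13 = 857/3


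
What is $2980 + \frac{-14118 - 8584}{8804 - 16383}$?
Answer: $\frac{22608122}{7579} \approx 2983.0$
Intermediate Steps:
$2980 + \frac{-14118 - 8584}{8804 - 16383} = 2980 - \frac{22702}{-7579} = 2980 - - \frac{22702}{7579} = 2980 + \frac{22702}{7579} = \frac{22608122}{7579}$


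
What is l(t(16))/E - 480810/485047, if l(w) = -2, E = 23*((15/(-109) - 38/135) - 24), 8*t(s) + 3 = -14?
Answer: -172147365600/174290483369 ≈ -0.98770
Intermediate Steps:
t(s) = -17/8 (t(s) = -3/8 + (1/8)*(-14) = -3/8 - 7/4 = -17/8)
E = -8264521/14715 (E = 23*((15*(-1/109) - 38*1/135) - 24) = 23*((-15/109 - 38/135) - 24) = 23*(-6167/14715 - 24) = 23*(-359327/14715) = -8264521/14715 ≈ -561.64)
l(t(16))/E - 480810/485047 = -2/(-8264521/14715) - 480810/485047 = -2*(-14715/8264521) - 480810*1/485047 = 29430/8264521 - 480810/485047 = -172147365600/174290483369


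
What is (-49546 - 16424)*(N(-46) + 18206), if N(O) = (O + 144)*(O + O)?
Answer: -606264300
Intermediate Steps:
N(O) = 2*O*(144 + O) (N(O) = (144 + O)*(2*O) = 2*O*(144 + O))
(-49546 - 16424)*(N(-46) + 18206) = (-49546 - 16424)*(2*(-46)*(144 - 46) + 18206) = -65970*(2*(-46)*98 + 18206) = -65970*(-9016 + 18206) = -65970*9190 = -606264300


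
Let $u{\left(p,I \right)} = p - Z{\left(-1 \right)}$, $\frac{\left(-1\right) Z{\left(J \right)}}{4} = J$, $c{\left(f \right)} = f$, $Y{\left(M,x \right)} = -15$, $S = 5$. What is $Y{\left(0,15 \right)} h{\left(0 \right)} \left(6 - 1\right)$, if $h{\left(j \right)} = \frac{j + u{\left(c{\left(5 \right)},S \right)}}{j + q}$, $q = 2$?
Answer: $- \frac{75}{2} \approx -37.5$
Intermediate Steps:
$Z{\left(J \right)} = - 4 J$
$u{\left(p,I \right)} = -4 + p$ ($u{\left(p,I \right)} = p - \left(-4\right) \left(-1\right) = p - 4 = -4 + p$)
$h{\left(j \right)} = \frac{1 + j}{2 + j}$ ($h{\left(j \right)} = \frac{j + \left(-4 + 5\right)}{j + 2} = \frac{j + 1}{2 + j} = \frac{1 + j}{2 + j}$)
$Y{\left(0,15 \right)} h{\left(0 \right)} \left(6 - 1\right) = - 15 \frac{1 + 0}{2 + 0} \left(6 - 1\right) = - 15 \cdot \frac{1}{2} \cdot 1 \left(6 - 1\right) = - 15 \cdot \frac{1}{2} \cdot 1 \cdot 5 = - 15 \cdot \frac{1}{2} \cdot 5 = \left(-15\right) \frac{5}{2} = - \frac{75}{2}$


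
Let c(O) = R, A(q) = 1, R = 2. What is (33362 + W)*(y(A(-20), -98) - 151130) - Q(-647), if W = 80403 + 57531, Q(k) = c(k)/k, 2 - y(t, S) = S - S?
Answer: -16749291361534/647 ≈ -2.5888e+10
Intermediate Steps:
c(O) = 2
y(t, S) = 2 (y(t, S) = 2 - (S - S) = 2 - 1*0 = 2 + 0 = 2)
Q(k) = 2/k
W = 137934
(33362 + W)*(y(A(-20), -98) - 151130) - Q(-647) = (33362 + 137934)*(2 - 151130) - 2/(-647) = 171296*(-151128) - 2*(-1)/647 = -25887621888 - 1*(-2/647) = -25887621888 + 2/647 = -16749291361534/647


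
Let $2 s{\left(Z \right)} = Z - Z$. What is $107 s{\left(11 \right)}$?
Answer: $0$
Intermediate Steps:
$s{\left(Z \right)} = 0$ ($s{\left(Z \right)} = \frac{Z - Z}{2} = \frac{1}{2} \cdot 0 = 0$)
$107 s{\left(11 \right)} = 107 \cdot 0 = 0$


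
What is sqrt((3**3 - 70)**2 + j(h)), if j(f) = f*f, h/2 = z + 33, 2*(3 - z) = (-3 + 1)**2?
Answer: sqrt(6473) ≈ 80.455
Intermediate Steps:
z = 1 (z = 3 - (-3 + 1)**2/2 = 3 - 1/2*(-2)**2 = 3 - 1/2*4 = 3 - 2 = 1)
h = 68 (h = 2*(1 + 33) = 2*34 = 68)
j(f) = f**2
sqrt((3**3 - 70)**2 + j(h)) = sqrt((3**3 - 70)**2 + 68**2) = sqrt((27 - 70)**2 + 4624) = sqrt((-43)**2 + 4624) = sqrt(1849 + 4624) = sqrt(6473)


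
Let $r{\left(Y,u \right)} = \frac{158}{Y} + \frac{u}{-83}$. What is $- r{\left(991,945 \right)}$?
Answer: $\frac{923381}{82253} \approx 11.226$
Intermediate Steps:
$r{\left(Y,u \right)} = \frac{158}{Y} - \frac{u}{83}$ ($r{\left(Y,u \right)} = \frac{158}{Y} + u \left(- \frac{1}{83}\right) = \frac{158}{Y} - \frac{u}{83}$)
$- r{\left(991,945 \right)} = - (\frac{158}{991} - \frac{945}{83}) = \left(-1\right) \left(- \frac{923381}{82253}\right) = \frac{923381}{82253}$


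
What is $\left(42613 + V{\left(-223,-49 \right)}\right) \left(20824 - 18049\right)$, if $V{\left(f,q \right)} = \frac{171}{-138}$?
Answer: $\frac{5439391275}{46} \approx 1.1825 \cdot 10^{8}$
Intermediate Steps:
$V{\left(f,q \right)} = - \frac{57}{46}$ ($V{\left(f,q \right)} = 171 \left(- \frac{1}{138}\right) = - \frac{57}{46}$)
$\left(42613 + V{\left(-223,-49 \right)}\right) \left(20824 - 18049\right) = \left(42613 - \frac{57}{46}\right) \left(20824 - 18049\right) = \frac{1960141}{46} \cdot 2775 = \frac{5439391275}{46}$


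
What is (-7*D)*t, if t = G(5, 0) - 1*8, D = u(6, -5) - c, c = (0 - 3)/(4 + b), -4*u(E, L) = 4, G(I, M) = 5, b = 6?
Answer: -147/10 ≈ -14.700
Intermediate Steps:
u(E, L) = -1 (u(E, L) = -¼*4 = -1)
c = -3/10 (c = (0 - 3)/(4 + 6) = -3/10 ≈ -0.30000)
D = -7/10 (D = -1 - 1*(-3/10) = -1 + 3/10 = -7/10 ≈ -0.70000)
t = -3 (t = 5 - 1*8 = 5 - 8 = -3)
(-7*D)*t = -7*(-7/10)*(-3) = (49/10)*(-3) = -147/10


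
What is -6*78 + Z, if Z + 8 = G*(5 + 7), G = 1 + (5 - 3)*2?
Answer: -416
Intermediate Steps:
G = 5 (G = 1 + 2*2 = 1 + 4 = 5)
Z = 52 (Z = -8 + 5*(5 + 7) = -8 + 5*12 = -8 + 60 = 52)
-6*78 + Z = -6*78 + 52 = -468 + 52 = -416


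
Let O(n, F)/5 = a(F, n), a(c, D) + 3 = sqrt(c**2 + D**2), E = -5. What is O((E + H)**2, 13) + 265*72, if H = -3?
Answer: 19065 + 5*sqrt(4265) ≈ 19392.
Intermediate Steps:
a(c, D) = -3 + sqrt(D**2 + c**2) (a(c, D) = -3 + sqrt(c**2 + D**2) = -3 + sqrt(D**2 + c**2))
O(n, F) = -15 + 5*sqrt(F**2 + n**2) (O(n, F) = 5*(-3 + sqrt(n**2 + F**2)) = 5*(-3 + sqrt(F**2 + n**2)) = -15 + 5*sqrt(F**2 + n**2))
O((E + H)**2, 13) + 265*72 = (-15 + 5*sqrt(13**2 + ((-5 - 3)**2)**2)) + 265*72 = (-15 + 5*sqrt(169 + ((-8)**2)**2)) + 19080 = (-15 + 5*sqrt(169 + 64**2)) + 19080 = (-15 + 5*sqrt(169 + 4096)) + 19080 = (-15 + 5*sqrt(4265)) + 19080 = 19065 + 5*sqrt(4265)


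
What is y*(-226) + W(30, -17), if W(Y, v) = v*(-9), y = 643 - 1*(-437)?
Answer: -243927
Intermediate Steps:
y = 1080 (y = 643 + 437 = 1080)
W(Y, v) = -9*v
y*(-226) + W(30, -17) = 1080*(-226) - 9*(-17) = -244080 + 153 = -243927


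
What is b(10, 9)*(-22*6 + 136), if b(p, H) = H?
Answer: 36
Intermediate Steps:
b(10, 9)*(-22*6 + 136) = 9*(-22*6 + 136) = 9*(-132 + 136) = 9*4 = 36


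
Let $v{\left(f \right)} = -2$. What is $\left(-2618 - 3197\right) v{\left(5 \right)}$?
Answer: $11630$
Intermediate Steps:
$\left(-2618 - 3197\right) v{\left(5 \right)} = \left(-2618 - 3197\right) \left(-2\right) = \left(-5815\right) \left(-2\right) = 11630$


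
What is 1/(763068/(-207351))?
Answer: -69117/254356 ≈ -0.27173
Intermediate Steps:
1/(763068/(-207351)) = 1/(763068*(-1/207351)) = 1/(-254356/69117) = -69117/254356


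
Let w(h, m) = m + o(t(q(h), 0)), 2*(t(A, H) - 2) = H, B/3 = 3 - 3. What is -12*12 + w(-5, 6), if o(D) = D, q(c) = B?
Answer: -136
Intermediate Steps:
B = 0 (B = 3*(3 - 3) = 3*0 = 0)
q(c) = 0
t(A, H) = 2 + H/2
w(h, m) = 2 + m (w(h, m) = m + (2 + (½)*0) = m + (2 + 0) = m + 2 = 2 + m)
-12*12 + w(-5, 6) = -12*12 + (2 + 6) = -144 + 8 = -136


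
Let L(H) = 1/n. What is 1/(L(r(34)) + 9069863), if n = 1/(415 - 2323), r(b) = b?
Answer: 1/9067955 ≈ 1.1028e-7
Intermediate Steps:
n = -1/1908 (n = 1/(-1908) = -1/1908 ≈ -0.00052411)
L(H) = -1908 (L(H) = 1/(-1/1908) = -1908)
1/(L(r(34)) + 9069863) = 1/(-1908 + 9069863) = 1/9067955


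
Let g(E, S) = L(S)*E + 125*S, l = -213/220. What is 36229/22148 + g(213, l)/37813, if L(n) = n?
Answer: 74947363957/46061527820 ≈ 1.6271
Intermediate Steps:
l = -213/220 (l = -213*1/220 = -213/220 ≈ -0.96818)
g(E, S) = 125*S + E*S (g(E, S) = S*E + 125*S = E*S + 125*S = 125*S + E*S)
36229/22148 + g(213, l)/37813 = 36229/22148 - 213*(125 + 213)/220/37813 = 36229*(1/22148) - 213/220*338*(1/37813) = 36229/22148 - 35997/110*1/37813 = 36229/22148 - 35997/4159430 = 74947363957/46061527820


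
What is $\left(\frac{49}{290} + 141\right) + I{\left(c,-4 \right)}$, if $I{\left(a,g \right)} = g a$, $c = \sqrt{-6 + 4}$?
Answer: $\frac{40939}{290} - 4 i \sqrt{2} \approx 141.17 - 5.6569 i$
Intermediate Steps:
$c = i \sqrt{2}$ ($c = \sqrt{-2} = i \sqrt{2} \approx 1.4142 i$)
$I{\left(a,g \right)} = a g$
$\left(\frac{49}{290} + 141\right) + I{\left(c,-4 \right)} = \left(\frac{49}{290} + 141\right) + i \sqrt{2} \left(-4\right) = \left(49 \cdot \frac{1}{290} + 141\right) - 4 i \sqrt{2} = \left(\frac{49}{290} + 141\right) - 4 i \sqrt{2} = \frac{40939}{290} - 4 i \sqrt{2}$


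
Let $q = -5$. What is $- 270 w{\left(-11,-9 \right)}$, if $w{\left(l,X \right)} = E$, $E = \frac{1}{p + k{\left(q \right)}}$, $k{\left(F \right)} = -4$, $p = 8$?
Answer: $- \frac{135}{2} \approx -67.5$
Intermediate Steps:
$E = \frac{1}{4}$ ($E = \frac{1}{8 - 4} = \frac{1}{4} \approx 0.25$)
$w{\left(l,X \right)} = \frac{1}{4}$
$- 270 w{\left(-11,-9 \right)} = \left(-270\right) \frac{1}{4} = - \frac{135}{2}$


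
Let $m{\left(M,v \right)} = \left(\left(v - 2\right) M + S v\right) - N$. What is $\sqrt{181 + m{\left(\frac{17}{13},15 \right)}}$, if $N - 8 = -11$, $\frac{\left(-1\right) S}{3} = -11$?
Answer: $2 \sqrt{174} \approx 26.382$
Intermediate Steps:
$S = 33$ ($S = \left(-3\right) \left(-11\right) = 33$)
$N = -3$ ($N = 8 - 11 = -3$)
$m{\left(M,v \right)} = 3 + 33 v + M \left(-2 + v\right)$ ($m{\left(M,v \right)} = \left(\left(v - 2\right) M + 33 v\right) - -3 = \left(\left(-2 + v\right) M + 33 v\right) + 3 = \left(M \left(-2 + v\right) + 33 v\right) + 3 = \left(33 v + M \left(-2 + v\right)\right) + 3 = 3 + 33 v + M \left(-2 + v\right)$)
$\sqrt{181 + m{\left(\frac{17}{13},15 \right)}} = \sqrt{181 + \left(3 - 2 \cdot \frac{17}{13} + 33 \cdot 15 + \frac{17}{13} \cdot 15\right)} = \sqrt{181 + \left(3 - 2 \cdot 17 \cdot \frac{1}{13} + 495 + 17 \cdot \frac{1}{13} \cdot 15\right)} = \sqrt{181 + \left(3 - \frac{34}{13} + 495 + \frac{17}{13} \cdot 15\right)} = \sqrt{181 + \left(3 - \frac{34}{13} + 495 + \frac{255}{13}\right)} = \sqrt{181 + 515} = \sqrt{696} = 2 \sqrt{174}$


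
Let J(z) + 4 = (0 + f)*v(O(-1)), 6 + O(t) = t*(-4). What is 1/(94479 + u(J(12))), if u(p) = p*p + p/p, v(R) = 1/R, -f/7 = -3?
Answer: 4/378761 ≈ 1.0561e-5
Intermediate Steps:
O(t) = -6 - 4*t (O(t) = -6 + t*(-4) = -6 - 4*t)
f = 21 (f = -7*(-3) = 21)
J(z) = -29/2 (J(z) = -4 + (0 + 21)/(-6 - 4*(-1)) = -4 + 21/(-6 + 4) = -4 + 21/(-2) = -4 + 21*(-½) = -4 - 21/2 = -29/2)
u(p) = 1 + p² (u(p) = p² + 1 = 1 + p²)
1/(94479 + u(J(12))) = 1/(94479 + (1 + (-29/2)²)) = 1/(94479 + (1 + 841/4)) = 1/(94479 + 845/4) = 1/(378761/4) = 4/378761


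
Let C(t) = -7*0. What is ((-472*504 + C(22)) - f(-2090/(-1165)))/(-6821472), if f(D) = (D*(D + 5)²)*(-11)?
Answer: 1498801701317/43143549082032 ≈ 0.034740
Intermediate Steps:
C(t) = 0
f(D) = -11*D*(5 + D)² (f(D) = (D*(5 + D)²)*(-11) = -11*D*(5 + D)²)
((-472*504 + C(22)) - f(-2090/(-1165)))/(-6821472) = ((-472*504 + 0) - (-11)*(-2090/(-1165))*(5 - 2090/(-1165))²)/(-6821472) = ((-237888 + 0) - (-11)*(-2090*(-1/1165))*(5 - 2090*(-1/1165))²)*(-1/6821472) = (-237888 - (-11)*418*(5 + 418/233)²/233)*(-1/6821472) = (-237888 - (-11)*418*(1583/233)²/233)*(-1/6821472) = (-237888 - (-11)*418*2505889/(233*54289))*(-1/6821472) = (-237888 - 1*(-11522077622/12649337))*(-1/6821472) = (-237888 + 11522077622/12649337)*(-1/6821472) = -2997603402634/12649337*(-1/6821472) = 1498801701317/43143549082032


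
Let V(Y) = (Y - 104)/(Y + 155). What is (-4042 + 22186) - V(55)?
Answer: 544327/30 ≈ 18144.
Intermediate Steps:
V(Y) = (-104 + Y)/(155 + Y)
(-4042 + 22186) - V(55) = (-4042 + 22186) - (-104 + 55)/(155 + 55) = 18144 - (-49)/210 = 18144 - 1*(-7/30) = 18144 + 7/30 = 544327/30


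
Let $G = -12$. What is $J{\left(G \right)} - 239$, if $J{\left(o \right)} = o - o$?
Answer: $-239$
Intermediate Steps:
$J{\left(o \right)} = 0$
$J{\left(G \right)} - 239 = 0 - 239 = -239$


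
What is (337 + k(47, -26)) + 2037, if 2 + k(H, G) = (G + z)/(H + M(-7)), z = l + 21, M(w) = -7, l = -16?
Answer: 94859/40 ≈ 2371.5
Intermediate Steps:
z = 5 (z = -16 + 21 = 5)
k(H, G) = -2 + (5 + G)/(-7 + H) (k(H, G) = -2 + (G + 5)/(H - 7) = -2 + (5 + G)/(-7 + H))
(337 + k(47, -26)) + 2037 = (337 + (19 - 26 - 2*47)/(-7 + 47)) + 2037 = (337 + (19 - 26 - 94)/40) + 2037 = (337 + (1/40)*(-101)) + 2037 = (337 - 101/40) + 2037 = 13379/40 + 2037 = 94859/40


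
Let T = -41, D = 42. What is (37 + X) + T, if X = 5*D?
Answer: 206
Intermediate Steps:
X = 210 (X = 5*42 = 210)
(37 + X) + T = (37 + 210) - 41 = 247 - 41 = 206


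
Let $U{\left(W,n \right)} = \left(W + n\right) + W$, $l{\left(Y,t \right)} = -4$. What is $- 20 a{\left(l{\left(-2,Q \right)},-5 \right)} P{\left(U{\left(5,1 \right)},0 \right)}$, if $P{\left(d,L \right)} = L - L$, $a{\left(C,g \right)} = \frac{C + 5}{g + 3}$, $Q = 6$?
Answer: $0$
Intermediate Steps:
$a{\left(C,g \right)} = \frac{5 + C}{3 + g}$
$U{\left(W,n \right)} = n + 2 W$
$P{\left(d,L \right)} = 0$
$- 20 a{\left(l{\left(-2,Q \right)},-5 \right)} P{\left(U{\left(5,1 \right)},0 \right)} = - 20 \frac{5 - 4}{3 - 5} \cdot 0 = - 20 \frac{1}{-2} \cdot 1 \cdot 0 = - 20 \left(\left(- \frac{1}{2}\right) 1\right) 0 = \left(-20\right) \left(- \frac{1}{2}\right) 0 = 10 \cdot 0 = 0$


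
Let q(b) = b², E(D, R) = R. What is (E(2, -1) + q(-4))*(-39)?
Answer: -585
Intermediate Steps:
(E(2, -1) + q(-4))*(-39) = (-1 + (-4)²)*(-39) = (-1 + 16)*(-39) = 15*(-39) = -585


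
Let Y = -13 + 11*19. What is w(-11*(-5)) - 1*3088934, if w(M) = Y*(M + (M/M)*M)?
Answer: -3067374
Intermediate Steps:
Y = 196 (Y = -13 + 209 = 196)
w(M) = 392*M (w(M) = 196*(M + (M/M)*M) = 196*(M + 1*M) = 196*(M + M) = 196*(2*M) = 392*M)
w(-11*(-5)) - 1*3088934 = 392*(-11*(-5)) - 1*3088934 = 392*55 - 3088934 = 21560 - 3088934 = -3067374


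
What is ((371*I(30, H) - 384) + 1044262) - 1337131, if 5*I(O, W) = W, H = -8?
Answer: -1469233/5 ≈ -2.9385e+5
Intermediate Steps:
I(O, W) = W/5
((371*I(30, H) - 384) + 1044262) - 1337131 = ((371*((1/5)*(-8)) - 384) + 1044262) - 1337131 = ((371*(-8/5) - 384) + 1044262) - 1337131 = ((-2968/5 - 384) + 1044262) - 1337131 = (-4888/5 + 1044262) - 1337131 = 5216422/5 - 1337131 = -1469233/5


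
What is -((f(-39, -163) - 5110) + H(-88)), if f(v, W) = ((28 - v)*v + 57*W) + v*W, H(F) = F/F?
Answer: 10656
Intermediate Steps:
H(F) = 1
f(v, W) = 57*W + W*v + v*(28 - v) (f(v, W) = (v*(28 - v) + 57*W) + W*v = (57*W + v*(28 - v)) + W*v = 57*W + W*v + v*(28 - v))
-((f(-39, -163) - 5110) + H(-88)) = -(((-1*(-39)**2 + 28*(-39) + 57*(-163) - 163*(-39)) - 5110) + 1) = -(((-1*1521 - 1092 - 9291 + 6357) - 5110) + 1) = -(((-1521 - 1092 - 9291 + 6357) - 5110) + 1) = -((-5547 - 5110) + 1) = -(-10657 + 1) = -1*(-10656) = 10656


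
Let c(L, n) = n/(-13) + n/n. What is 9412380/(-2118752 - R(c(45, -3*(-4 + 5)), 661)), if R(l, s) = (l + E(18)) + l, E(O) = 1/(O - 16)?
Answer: -81573960/18362543 ≈ -4.4424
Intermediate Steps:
E(O) = 1/(-16 + O)
c(L, n) = 1 - n/13 (c(L, n) = n*(-1/13) + 1 = -n/13 + 1 = 1 - n/13)
R(l, s) = ½ + 2*l (R(l, s) = (l + 1/(-16 + 18)) + l = (l + 1/2) + l = (l + ½) + l = (½ + l) + l = ½ + 2*l)
9412380/(-2118752 - R(c(45, -3*(-4 + 5)), 661)) = 9412380/(-2118752 - (½ + 2*(1 - (-3)*(-4 + 5)/13))) = 9412380/(-2118752 - (½ + 2*(1 - (-3)/13))) = 9412380/(-2118752 - (½ + 2*(1 - 1/13*(-3)))) = 9412380/(-2118752 - (½ + 2*(1 + 3/13))) = 9412380/(-2118752 - (½ + 2*(16/13))) = 9412380/(-2118752 - (½ + 32/13)) = 9412380/(-2118752 - 1*77/26) = 9412380/(-2118752 - 77/26) = 9412380/(-55087629/26) = 9412380*(-26/55087629) = -81573960/18362543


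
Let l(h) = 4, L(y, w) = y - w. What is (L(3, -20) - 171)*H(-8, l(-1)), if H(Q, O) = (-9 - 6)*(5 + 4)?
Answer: 19980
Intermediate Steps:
H(Q, O) = -135 (H(Q, O) = -15*9 = -135)
(L(3, -20) - 171)*H(-8, l(-1)) = ((3 - 1*(-20)) - 171)*(-135) = ((3 + 20) - 171)*(-135) = (23 - 171)*(-135) = -148*(-135) = 19980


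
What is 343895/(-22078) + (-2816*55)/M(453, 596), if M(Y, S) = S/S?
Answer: -3419784535/22078 ≈ -1.5490e+5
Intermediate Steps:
M(Y, S) = 1
343895/(-22078) + (-2816*55)/M(453, 596) = 343895/(-22078) - 2816*55/1 = 343895*(-1/22078) - 154880*1 = -343895/22078 - 154880 = -3419784535/22078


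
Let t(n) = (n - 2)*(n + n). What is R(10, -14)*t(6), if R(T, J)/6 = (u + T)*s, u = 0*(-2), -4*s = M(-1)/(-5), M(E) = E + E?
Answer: -288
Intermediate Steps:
M(E) = 2*E
s = -⅒ (s = -2*(-1)/(4*(-5)) = -(-1)*(-1)/(2*5) = -¼*⅖ = -⅒ ≈ -0.10000)
u = 0
t(n) = 2*n*(-2 + n) (t(n) = (-2 + n)*(2*n) = 2*n*(-2 + n))
R(T, J) = -3*T/5 (R(T, J) = 6*((0 + T)*(-⅒)) = 6*(T*(-⅒)) = 6*(-T/10) = -3*T/5)
R(10, -14)*t(6) = (-⅗*10)*(2*6*(-2 + 6)) = -12*6*4 = -6*48 = -288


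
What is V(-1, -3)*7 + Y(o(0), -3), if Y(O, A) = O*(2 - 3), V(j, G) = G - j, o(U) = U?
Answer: -14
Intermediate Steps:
Y(O, A) = -O (Y(O, A) = O*(-1) = -O)
V(-1, -3)*7 + Y(o(0), -3) = (-3 - 1*(-1))*7 - 1*0 = (-3 + 1)*7 + 0 = -2*7 + 0 = -14 + 0 = -14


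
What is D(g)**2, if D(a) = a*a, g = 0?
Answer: 0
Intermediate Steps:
D(a) = a**2
D(g)**2 = (0**2)**2 = 0**2 = 0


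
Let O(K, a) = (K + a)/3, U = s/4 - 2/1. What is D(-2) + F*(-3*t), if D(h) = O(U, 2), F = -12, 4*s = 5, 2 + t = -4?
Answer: -10363/48 ≈ -215.90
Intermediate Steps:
t = -6 (t = -2 - 4 = -6)
s = 5/4 (s = (¼)*5 = 5/4 ≈ 1.2500)
U = -27/16 (U = (5/4)/4 - 2/1 = (5/4)*(¼) - 2*1 = 5/16 - 2 = -27/16 ≈ -1.6875)
O(K, a) = K/3 + a/3 (O(K, a) = (K + a)*(⅓) = K/3 + a/3)
D(h) = 5/48 (D(h) = (⅓)*(-27/16) + (⅓)*2 = -9/16 + ⅔ = 5/48)
D(-2) + F*(-3*t) = 5/48 - (-36)*(-6) = 5/48 - 12*18 = 5/48 - 216 = -10363/48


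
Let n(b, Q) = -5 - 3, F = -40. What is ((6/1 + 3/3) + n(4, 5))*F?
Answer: 40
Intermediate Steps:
n(b, Q) = -8
((6/1 + 3/3) + n(4, 5))*F = ((6/1 + 3/3) - 8)*(-40) = ((6*1 + 3*(1/3)) - 8)*(-40) = ((6 + 1) - 8)*(-40) = (7 - 8)*(-40) = -1*(-40) = 40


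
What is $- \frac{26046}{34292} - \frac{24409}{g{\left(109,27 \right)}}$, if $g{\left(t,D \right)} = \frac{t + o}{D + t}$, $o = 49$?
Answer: $- \frac{28460165369}{1354534} \approx -21011.0$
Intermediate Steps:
$g{\left(t,D \right)} = \frac{49 + t}{D + t}$ ($g{\left(t,D \right)} = \frac{t + 49}{D + t} = \frac{49 + t}{D + t}$)
$- \frac{26046}{34292} - \frac{24409}{g{\left(109,27 \right)}} = - \frac{26046}{34292} - \frac{24409}{\frac{1}{27 + 109} \left(49 + 109\right)} = \left(-26046\right) \frac{1}{34292} - \frac{24409}{\frac{1}{136} \cdot 158} = - \frac{13023}{17146} - \frac{24409}{\frac{1}{136} \cdot 158} = - \frac{13023}{17146} - \frac{24409}{\frac{79}{68}} = - \frac{13023}{17146} - \frac{1659812}{79} = - \frac{28460165369}{1354534}$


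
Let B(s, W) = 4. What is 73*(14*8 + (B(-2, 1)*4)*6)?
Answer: 15184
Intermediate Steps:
73*(14*8 + (B(-2, 1)*4)*6) = 73*(14*8 + (4*4)*6) = 73*(112 + 16*6) = 73*(112 + 96) = 73*208 = 15184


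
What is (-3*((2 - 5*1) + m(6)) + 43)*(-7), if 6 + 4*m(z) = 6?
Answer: -364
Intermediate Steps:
m(z) = 0 (m(z) = -3/2 + (1/4)*6 = -3/2 + 3/2 = 0)
(-3*((2 - 5*1) + m(6)) + 43)*(-7) = (-3*((2 - 5*1) + 0) + 43)*(-7) = (-3*((2 - 5) + 0) + 43)*(-7) = (-3*(-3 + 0) + 43)*(-7) = (-3*(-3) + 43)*(-7) = (9 + 43)*(-7) = 52*(-7) = -364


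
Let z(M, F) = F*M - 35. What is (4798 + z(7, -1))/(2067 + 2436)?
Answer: 4756/4503 ≈ 1.0562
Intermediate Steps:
z(M, F) = -35 + F*M
(4798 + z(7, -1))/(2067 + 2436) = (4798 + (-35 - 1*7))/(2067 + 2436) = (4798 + (-35 - 7))/4503 = (4798 - 42)*(1/4503) = 4756*(1/4503) = 4756/4503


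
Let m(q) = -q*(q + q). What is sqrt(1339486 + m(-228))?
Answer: sqrt(1235518) ≈ 1111.5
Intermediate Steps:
m(q) = -2*q**2 (m(q) = -q*2*q = -2*q**2)
sqrt(1339486 + m(-228)) = sqrt(1339486 - 2*(-228)**2) = sqrt(1339486 - 2*51984) = sqrt(1339486 - 103968) = sqrt(1235518)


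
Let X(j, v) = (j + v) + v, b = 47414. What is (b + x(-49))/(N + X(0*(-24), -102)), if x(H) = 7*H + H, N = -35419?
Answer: -47022/35623 ≈ -1.3200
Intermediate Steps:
x(H) = 8*H
X(j, v) = j + 2*v
(b + x(-49))/(N + X(0*(-24), -102)) = (47414 + 8*(-49))/(-35419 + (0*(-24) + 2*(-102))) = (47414 - 392)/(-35419 + (0 - 204)) = 47022/(-35419 - 204) = 47022/(-35623) = 47022*(-1/35623) = -47022/35623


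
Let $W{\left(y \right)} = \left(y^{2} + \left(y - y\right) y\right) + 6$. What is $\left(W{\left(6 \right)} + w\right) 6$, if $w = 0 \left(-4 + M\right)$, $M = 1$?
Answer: $252$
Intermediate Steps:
$W{\left(y \right)} = 6 + y^{2}$ ($W{\left(y \right)} = \left(y^{2} + 0 y\right) + 6 = \left(y^{2} + 0\right) + 6 = y^{2} + 6 = 6 + y^{2}$)
$w = 0$ ($w = 0 \left(-4 + 1\right) = 0 \left(-3\right) = 0$)
$\left(W{\left(6 \right)} + w\right) 6 = \left(\left(6 + 6^{2}\right) + 0\right) 6 = \left(\left(6 + 36\right) + 0\right) 6 = \left(42 + 0\right) 6 = 42 \cdot 6 = 252$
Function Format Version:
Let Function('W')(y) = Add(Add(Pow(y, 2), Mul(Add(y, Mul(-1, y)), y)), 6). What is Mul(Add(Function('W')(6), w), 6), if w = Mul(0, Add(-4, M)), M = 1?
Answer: 252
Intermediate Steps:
Function('W')(y) = Add(6, Pow(y, 2)) (Function('W')(y) = Add(Add(Pow(y, 2), Mul(0, y)), 6) = Add(Add(Pow(y, 2), 0), 6) = Add(Pow(y, 2), 6) = Add(6, Pow(y, 2)))
w = 0 (w = Mul(0, Add(-4, 1)) = Mul(0, -3) = 0)
Mul(Add(Function('W')(6), w), 6) = Mul(Add(Add(6, Pow(6, 2)), 0), 6) = Mul(Add(Add(6, 36), 0), 6) = Mul(Add(42, 0), 6) = Mul(42, 6) = 252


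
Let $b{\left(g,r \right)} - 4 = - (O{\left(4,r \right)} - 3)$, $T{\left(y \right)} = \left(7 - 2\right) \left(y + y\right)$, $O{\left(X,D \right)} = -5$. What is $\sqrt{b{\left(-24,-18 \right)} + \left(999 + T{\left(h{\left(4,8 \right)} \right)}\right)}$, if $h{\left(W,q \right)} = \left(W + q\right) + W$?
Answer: $\sqrt{1171} \approx 34.22$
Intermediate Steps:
$h{\left(W,q \right)} = q + 2 W$
$T{\left(y \right)} = 10 y$ ($T{\left(y \right)} = 5 \cdot 2 y = 10 y$)
$b{\left(g,r \right)} = 12$ ($b{\left(g,r \right)} = 4 - \left(-5 - 3\right) = 4 - -8 = 4 + 8 = 12$)
$\sqrt{b{\left(-24,-18 \right)} + \left(999 + T{\left(h{\left(4,8 \right)} \right)}\right)} = \sqrt{12 + \left(999 + 10 \left(8 + 2 \cdot 4\right)\right)} = \sqrt{12 + \left(999 + 10 \left(8 + 8\right)\right)} = \sqrt{12 + \left(999 + 10 \cdot 16\right)} = \sqrt{12 + \left(999 + 160\right)} = \sqrt{12 + 1159} = \sqrt{1171}$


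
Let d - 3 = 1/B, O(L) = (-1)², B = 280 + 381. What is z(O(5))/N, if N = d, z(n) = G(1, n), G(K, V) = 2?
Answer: 661/992 ≈ 0.66633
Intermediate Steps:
B = 661
O(L) = 1
z(n) = 2
d = 1984/661 (d = 3 + 1/661 = 1984/661 ≈ 3.0015)
N = 1984/661 ≈ 3.0015
z(O(5))/N = 2/(1984/661) = 2*(661/1984) = 661/992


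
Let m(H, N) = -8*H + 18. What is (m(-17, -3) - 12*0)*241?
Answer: 37114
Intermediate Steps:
m(H, N) = 18 - 8*H
(m(-17, -3) - 12*0)*241 = ((18 - 8*(-17)) - 12*0)*241 = ((18 + 136) + 0)*241 = (154 + 0)*241 = 154*241 = 37114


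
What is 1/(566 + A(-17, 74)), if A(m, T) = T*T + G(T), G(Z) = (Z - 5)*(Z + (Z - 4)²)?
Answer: 1/349248 ≈ 2.8633e-6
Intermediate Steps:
G(Z) = (-5 + Z)*(Z + (-4 + Z)²)
A(m, T) = -80 + T³ - 11*T² + 51*T (A(m, T) = T*T + (-80 + T³ - 12*T² + 51*T) = T² + (-80 + T³ - 12*T² + 51*T) = -80 + T³ - 11*T² + 51*T)
1/(566 + A(-17, 74)) = 1/(566 + (-80 + 74³ - 11*74² + 51*74)) = 1/(566 + (-80 + 405224 - 11*5476 + 3774)) = 1/(566 + (-80 + 405224 - 60236 + 3774)) = 1/(566 + 348682) = 1/349248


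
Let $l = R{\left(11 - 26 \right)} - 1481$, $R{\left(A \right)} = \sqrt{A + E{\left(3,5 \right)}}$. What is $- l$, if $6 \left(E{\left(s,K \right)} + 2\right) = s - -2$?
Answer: $1481 - \frac{i \sqrt{582}}{6} \approx 1481.0 - 4.0208 i$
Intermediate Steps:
$E{\left(s,K \right)} = - \frac{5}{3} + \frac{s}{6}$ ($E{\left(s,K \right)} = -2 + \frac{s - -2}{6} = -2 + \frac{s + 2}{6} = -2 + \frac{2 + s}{6} = -2 + \left(\frac{1}{3} + \frac{s}{6}\right) = - \frac{5}{3} + \frac{s}{6}$)
$R{\left(A \right)} = \sqrt{- \frac{7}{6} + A}$ ($R{\left(A \right)} = \sqrt{A + \left(- \frac{5}{3} + \frac{1}{6} \cdot 3\right)} = \sqrt{A + \left(- \frac{5}{3} + \frac{1}{2}\right)} = \sqrt{A - \frac{7}{6}} = \sqrt{- \frac{7}{6} + A}$)
$l = -1481 + \frac{i \sqrt{582}}{6}$ ($l = \frac{\sqrt{-42 + 36 \left(11 - 26\right)}}{6} - 1481 = \frac{\sqrt{-42 + 36 \left(-15\right)}}{6} - 1481 = \frac{\sqrt{-42 - 540}}{6} - 1481 = \frac{\sqrt{-582}}{6} - 1481 = \frac{i \sqrt{582}}{6} - 1481 = -1481 + \frac{i \sqrt{582}}{6} \approx -1481.0 + 4.0208 i$)
$- l = - (-1481 + \frac{i \sqrt{582}}{6}) = 1481 - \frac{i \sqrt{582}}{6}$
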